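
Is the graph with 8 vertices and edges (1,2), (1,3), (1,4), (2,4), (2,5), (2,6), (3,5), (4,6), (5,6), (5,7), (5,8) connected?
Yes (BFS from 1 visits [1, 2, 3, 4, 5, 6, 7, 8] — all 8 vertices reached)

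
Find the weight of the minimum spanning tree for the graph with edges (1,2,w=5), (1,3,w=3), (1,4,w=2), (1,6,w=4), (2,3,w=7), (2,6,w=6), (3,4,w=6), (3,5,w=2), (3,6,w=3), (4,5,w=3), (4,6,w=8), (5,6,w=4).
15 (MST edges: (1,2,w=5), (1,3,w=3), (1,4,w=2), (3,5,w=2), (3,6,w=3); sum of weights 5 + 3 + 2 + 2 + 3 = 15)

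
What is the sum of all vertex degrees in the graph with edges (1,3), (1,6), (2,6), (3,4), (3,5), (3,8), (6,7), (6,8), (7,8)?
18 (handshake: sum of degrees = 2|E| = 2 x 9 = 18)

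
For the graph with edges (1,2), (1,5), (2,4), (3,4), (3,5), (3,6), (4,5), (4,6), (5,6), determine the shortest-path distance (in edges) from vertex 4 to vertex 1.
2 (path: 4 -> 5 -> 1, 2 edges)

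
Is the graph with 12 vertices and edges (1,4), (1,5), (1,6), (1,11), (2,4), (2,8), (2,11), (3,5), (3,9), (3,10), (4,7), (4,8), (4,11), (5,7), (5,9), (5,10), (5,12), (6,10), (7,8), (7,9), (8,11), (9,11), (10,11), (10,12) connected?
Yes (BFS from 1 visits [1, 4, 5, 6, 11, 2, 7, 8, 3, 9, 10, 12] — all 12 vertices reached)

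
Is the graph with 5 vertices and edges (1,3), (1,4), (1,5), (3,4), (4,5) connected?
No, it has 2 components: {1, 3, 4, 5}, {2}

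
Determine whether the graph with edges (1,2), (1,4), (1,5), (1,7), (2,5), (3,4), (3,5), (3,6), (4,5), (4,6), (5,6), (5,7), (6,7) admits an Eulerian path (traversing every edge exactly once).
Yes (the graph is connected and exactly 2 vertices have odd degree: {3, 7}; any Eulerian path must start and end at those)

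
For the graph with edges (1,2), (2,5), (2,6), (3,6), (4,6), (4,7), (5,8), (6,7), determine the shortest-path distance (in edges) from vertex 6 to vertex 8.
3 (path: 6 -> 2 -> 5 -> 8, 3 edges)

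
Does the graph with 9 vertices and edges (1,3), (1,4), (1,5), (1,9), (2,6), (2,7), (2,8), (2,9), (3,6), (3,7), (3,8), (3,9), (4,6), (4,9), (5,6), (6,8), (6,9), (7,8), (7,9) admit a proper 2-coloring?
No (odd cycle of length 3: 9 -> 1 -> 3 -> 9)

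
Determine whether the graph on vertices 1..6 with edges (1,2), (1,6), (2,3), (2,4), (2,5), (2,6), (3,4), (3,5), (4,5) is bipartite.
No (odd cycle of length 3: 6 -> 1 -> 2 -> 6)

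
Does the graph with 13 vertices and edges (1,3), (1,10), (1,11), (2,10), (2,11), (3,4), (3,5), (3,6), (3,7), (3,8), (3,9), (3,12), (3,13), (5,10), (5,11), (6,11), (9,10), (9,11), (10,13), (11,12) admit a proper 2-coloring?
Yes. Partition: {1, 2, 4, 5, 6, 7, 8, 9, 12, 13}, {3, 10, 11}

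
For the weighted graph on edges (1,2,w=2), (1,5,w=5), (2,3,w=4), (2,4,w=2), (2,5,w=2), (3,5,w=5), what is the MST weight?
10 (MST edges: (1,2,w=2), (2,3,w=4), (2,4,w=2), (2,5,w=2); sum of weights 2 + 4 + 2 + 2 = 10)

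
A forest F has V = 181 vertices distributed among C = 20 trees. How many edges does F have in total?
161 (Each of the 20 component trees on V_i vertices has V_i - 1 edges; summing gives V - C = 181 - 20 = 161)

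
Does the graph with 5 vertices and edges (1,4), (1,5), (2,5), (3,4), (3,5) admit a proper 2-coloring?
Yes. Partition: {1, 2, 3}, {4, 5}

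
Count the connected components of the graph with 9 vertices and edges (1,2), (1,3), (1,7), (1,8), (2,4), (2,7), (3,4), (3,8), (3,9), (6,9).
2 (components: {1, 2, 3, 4, 6, 7, 8, 9}, {5})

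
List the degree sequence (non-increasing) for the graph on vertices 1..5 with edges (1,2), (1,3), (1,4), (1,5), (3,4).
[4, 2, 2, 1, 1] (degrees: deg(1)=4, deg(2)=1, deg(3)=2, deg(4)=2, deg(5)=1)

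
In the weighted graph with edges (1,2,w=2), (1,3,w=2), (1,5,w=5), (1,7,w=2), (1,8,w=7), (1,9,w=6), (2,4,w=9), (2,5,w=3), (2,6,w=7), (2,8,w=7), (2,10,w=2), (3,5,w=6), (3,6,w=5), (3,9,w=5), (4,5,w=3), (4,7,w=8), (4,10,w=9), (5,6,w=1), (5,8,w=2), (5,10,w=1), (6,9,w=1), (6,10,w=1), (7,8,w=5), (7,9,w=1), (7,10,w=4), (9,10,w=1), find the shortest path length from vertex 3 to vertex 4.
9 (path: 3 -> 5 -> 4; weights 6 + 3 = 9)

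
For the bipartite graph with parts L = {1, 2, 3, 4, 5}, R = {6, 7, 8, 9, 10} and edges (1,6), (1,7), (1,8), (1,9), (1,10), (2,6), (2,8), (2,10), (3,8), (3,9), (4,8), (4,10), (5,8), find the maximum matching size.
5 (matching: (1,7), (2,6), (3,9), (4,10), (5,8); upper bound min(|L|,|R|) = min(5,5) = 5)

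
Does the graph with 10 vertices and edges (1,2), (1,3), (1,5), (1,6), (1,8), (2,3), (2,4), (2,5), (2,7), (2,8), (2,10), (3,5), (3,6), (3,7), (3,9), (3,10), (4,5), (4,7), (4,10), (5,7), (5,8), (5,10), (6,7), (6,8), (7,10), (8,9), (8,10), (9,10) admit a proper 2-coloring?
No (odd cycle of length 3: 6 -> 1 -> 3 -> 6)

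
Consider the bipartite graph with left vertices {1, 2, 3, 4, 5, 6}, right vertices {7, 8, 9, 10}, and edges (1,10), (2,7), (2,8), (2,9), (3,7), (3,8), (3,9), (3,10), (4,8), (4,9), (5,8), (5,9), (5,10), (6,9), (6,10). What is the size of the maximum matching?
4 (matching: (1,10), (2,9), (3,7), (4,8); upper bound min(|L|,|R|) = min(6,4) = 4)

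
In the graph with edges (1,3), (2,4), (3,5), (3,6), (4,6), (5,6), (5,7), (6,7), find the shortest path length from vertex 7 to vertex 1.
3 (path: 7 -> 6 -> 3 -> 1, 3 edges)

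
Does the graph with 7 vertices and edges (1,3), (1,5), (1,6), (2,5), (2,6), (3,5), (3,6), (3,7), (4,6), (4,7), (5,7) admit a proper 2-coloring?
No (odd cycle of length 3: 3 -> 1 -> 5 -> 3)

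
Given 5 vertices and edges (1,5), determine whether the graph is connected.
No, it has 4 components: {1, 5}, {2}, {3}, {4}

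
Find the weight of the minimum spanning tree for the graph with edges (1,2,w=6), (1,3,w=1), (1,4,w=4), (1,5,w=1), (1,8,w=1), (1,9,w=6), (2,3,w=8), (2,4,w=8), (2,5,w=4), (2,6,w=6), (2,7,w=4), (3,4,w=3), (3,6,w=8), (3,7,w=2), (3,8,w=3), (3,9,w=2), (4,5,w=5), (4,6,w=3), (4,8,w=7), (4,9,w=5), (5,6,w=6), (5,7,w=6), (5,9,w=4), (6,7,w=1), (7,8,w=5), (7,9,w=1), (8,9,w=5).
14 (MST edges: (1,3,w=1), (1,5,w=1), (1,8,w=1), (2,5,w=4), (3,4,w=3), (3,7,w=2), (6,7,w=1), (7,9,w=1); sum of weights 1 + 1 + 1 + 4 + 3 + 2 + 1 + 1 = 14)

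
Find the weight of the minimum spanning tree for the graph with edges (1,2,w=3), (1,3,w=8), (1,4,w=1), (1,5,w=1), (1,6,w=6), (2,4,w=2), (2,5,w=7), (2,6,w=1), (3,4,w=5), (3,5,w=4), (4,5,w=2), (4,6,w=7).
9 (MST edges: (1,4,w=1), (1,5,w=1), (2,4,w=2), (2,6,w=1), (3,5,w=4); sum of weights 1 + 1 + 2 + 1 + 4 = 9)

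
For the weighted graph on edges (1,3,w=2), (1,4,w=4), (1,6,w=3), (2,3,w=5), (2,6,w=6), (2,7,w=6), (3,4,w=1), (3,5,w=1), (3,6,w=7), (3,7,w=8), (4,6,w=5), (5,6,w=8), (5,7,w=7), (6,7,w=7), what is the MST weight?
18 (MST edges: (1,3,w=2), (1,6,w=3), (2,3,w=5), (2,7,w=6), (3,4,w=1), (3,5,w=1); sum of weights 2 + 3 + 5 + 6 + 1 + 1 = 18)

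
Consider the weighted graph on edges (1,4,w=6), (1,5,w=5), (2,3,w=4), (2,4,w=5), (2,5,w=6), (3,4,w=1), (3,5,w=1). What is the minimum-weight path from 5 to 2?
5 (path: 5 -> 3 -> 2; weights 1 + 4 = 5)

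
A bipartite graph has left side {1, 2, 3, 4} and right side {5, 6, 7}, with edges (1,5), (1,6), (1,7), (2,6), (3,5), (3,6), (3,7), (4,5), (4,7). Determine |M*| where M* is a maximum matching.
3 (matching: (1,7), (2,6), (3,5); upper bound min(|L|,|R|) = min(4,3) = 3)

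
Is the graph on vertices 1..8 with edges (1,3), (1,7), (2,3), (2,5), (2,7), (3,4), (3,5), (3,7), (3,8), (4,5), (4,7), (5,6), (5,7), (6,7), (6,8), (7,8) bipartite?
No (odd cycle of length 3: 3 -> 1 -> 7 -> 3)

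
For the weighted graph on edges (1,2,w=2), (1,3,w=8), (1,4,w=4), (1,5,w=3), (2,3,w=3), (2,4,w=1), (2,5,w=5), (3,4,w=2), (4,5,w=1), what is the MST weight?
6 (MST edges: (1,2,w=2), (2,4,w=1), (3,4,w=2), (4,5,w=1); sum of weights 2 + 1 + 2 + 1 = 6)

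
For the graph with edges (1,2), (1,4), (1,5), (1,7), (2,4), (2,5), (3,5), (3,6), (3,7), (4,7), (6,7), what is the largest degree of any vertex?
4 (attained at vertices 1, 7)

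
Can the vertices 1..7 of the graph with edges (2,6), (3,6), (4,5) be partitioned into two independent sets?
Yes. Partition: {1, 2, 3, 4, 7}, {5, 6}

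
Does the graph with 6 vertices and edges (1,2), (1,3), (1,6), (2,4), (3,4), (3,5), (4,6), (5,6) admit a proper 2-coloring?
Yes. Partition: {1, 4, 5}, {2, 3, 6}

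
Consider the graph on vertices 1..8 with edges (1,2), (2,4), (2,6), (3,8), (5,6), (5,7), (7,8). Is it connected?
Yes (BFS from 1 visits [1, 2, 4, 6, 5, 7, 8, 3] — all 8 vertices reached)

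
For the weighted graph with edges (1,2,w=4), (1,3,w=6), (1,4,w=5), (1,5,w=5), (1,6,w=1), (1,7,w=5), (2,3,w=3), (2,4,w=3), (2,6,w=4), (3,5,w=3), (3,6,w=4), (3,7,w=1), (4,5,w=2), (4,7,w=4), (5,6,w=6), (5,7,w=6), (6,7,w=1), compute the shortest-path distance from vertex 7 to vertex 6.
1 (path: 7 -> 6; weights 1 = 1)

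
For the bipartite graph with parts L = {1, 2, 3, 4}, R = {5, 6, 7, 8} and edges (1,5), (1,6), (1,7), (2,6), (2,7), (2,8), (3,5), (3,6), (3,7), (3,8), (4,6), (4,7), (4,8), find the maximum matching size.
4 (matching: (1,7), (2,8), (3,5), (4,6); upper bound min(|L|,|R|) = min(4,4) = 4)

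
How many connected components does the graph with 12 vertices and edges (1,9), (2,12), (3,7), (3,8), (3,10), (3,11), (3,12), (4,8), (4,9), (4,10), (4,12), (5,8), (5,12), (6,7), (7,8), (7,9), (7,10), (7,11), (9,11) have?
1 (components: {1, 2, 3, 4, 5, 6, 7, 8, 9, 10, 11, 12})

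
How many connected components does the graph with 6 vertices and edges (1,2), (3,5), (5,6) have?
3 (components: {1, 2}, {3, 5, 6}, {4})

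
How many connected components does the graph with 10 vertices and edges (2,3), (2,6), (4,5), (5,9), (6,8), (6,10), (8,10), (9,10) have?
3 (components: {1}, {2, 3, 4, 5, 6, 8, 9, 10}, {7})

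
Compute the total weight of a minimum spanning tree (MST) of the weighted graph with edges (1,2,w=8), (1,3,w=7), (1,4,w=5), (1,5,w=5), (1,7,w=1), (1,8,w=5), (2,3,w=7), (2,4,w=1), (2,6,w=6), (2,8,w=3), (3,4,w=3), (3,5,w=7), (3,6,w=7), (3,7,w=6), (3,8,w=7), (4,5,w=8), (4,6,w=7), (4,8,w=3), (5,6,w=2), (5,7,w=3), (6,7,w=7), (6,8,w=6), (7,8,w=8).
18 (MST edges: (1,4,w=5), (1,7,w=1), (2,4,w=1), (2,8,w=3), (3,4,w=3), (5,6,w=2), (5,7,w=3); sum of weights 5 + 1 + 1 + 3 + 3 + 2 + 3 = 18)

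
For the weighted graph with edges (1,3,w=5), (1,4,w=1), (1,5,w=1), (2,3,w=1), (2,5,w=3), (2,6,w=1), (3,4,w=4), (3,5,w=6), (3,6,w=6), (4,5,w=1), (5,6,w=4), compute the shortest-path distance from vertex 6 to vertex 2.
1 (path: 6 -> 2; weights 1 = 1)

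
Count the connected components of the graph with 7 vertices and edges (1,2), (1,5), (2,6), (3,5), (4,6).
2 (components: {1, 2, 3, 4, 5, 6}, {7})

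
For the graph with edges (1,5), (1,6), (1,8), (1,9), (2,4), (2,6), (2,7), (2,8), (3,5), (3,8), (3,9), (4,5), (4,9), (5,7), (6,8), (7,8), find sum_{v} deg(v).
32 (handshake: sum of degrees = 2|E| = 2 x 16 = 32)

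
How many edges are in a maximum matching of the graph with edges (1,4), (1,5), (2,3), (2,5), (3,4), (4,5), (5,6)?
3 (matching: (1,4), (2,3), (5,6); upper bound floor(n/2) = floor(6/2) = 3)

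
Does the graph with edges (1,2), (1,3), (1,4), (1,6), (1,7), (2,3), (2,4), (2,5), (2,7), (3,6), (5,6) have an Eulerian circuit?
No (4 vertices have odd degree: {1, 2, 3, 6}; Eulerian circuit requires 0)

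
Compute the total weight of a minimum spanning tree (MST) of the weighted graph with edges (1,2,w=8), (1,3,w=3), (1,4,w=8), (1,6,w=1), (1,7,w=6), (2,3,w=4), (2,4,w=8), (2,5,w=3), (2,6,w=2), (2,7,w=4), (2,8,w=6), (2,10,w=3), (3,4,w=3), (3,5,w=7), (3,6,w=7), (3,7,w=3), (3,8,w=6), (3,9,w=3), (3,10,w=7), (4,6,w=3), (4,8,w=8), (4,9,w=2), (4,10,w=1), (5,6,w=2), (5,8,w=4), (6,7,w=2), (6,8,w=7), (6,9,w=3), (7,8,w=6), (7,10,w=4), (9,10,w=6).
20 (MST edges: (1,3,w=3), (1,6,w=1), (2,6,w=2), (2,10,w=3), (4,9,w=2), (4,10,w=1), (5,6,w=2), (5,8,w=4), (6,7,w=2); sum of weights 3 + 1 + 2 + 3 + 2 + 1 + 2 + 4 + 2 = 20)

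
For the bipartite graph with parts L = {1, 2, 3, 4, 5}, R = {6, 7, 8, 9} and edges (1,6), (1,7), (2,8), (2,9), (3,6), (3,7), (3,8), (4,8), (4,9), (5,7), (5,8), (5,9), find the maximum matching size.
4 (matching: (1,7), (2,9), (3,6), (4,8); upper bound min(|L|,|R|) = min(5,4) = 4)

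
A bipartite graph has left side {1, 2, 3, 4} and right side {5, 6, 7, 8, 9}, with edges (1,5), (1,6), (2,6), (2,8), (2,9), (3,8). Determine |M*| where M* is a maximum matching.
3 (matching: (1,6), (2,9), (3,8); upper bound min(|L|,|R|) = min(4,5) = 4)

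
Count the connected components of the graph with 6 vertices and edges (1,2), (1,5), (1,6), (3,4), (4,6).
1 (components: {1, 2, 3, 4, 5, 6})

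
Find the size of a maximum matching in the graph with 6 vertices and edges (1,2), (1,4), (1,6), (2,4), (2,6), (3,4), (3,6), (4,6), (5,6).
3 (matching: (1,2), (3,4), (5,6); upper bound floor(n/2) = floor(6/2) = 3)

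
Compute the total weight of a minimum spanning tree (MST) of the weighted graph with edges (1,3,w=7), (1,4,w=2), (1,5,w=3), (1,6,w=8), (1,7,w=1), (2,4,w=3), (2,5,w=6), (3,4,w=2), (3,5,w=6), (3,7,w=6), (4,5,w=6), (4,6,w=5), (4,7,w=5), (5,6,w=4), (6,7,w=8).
15 (MST edges: (1,4,w=2), (1,5,w=3), (1,7,w=1), (2,4,w=3), (3,4,w=2), (5,6,w=4); sum of weights 2 + 3 + 1 + 3 + 2 + 4 = 15)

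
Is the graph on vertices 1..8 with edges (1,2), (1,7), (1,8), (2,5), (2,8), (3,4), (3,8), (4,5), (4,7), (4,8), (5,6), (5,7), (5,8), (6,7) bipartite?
No (odd cycle of length 3: 2 -> 1 -> 8 -> 2)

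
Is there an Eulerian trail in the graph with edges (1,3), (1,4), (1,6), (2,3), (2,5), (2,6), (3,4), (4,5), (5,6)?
No (6 vertices have odd degree: {1, 2, 3, 4, 5, 6}; Eulerian path requires 0 or 2)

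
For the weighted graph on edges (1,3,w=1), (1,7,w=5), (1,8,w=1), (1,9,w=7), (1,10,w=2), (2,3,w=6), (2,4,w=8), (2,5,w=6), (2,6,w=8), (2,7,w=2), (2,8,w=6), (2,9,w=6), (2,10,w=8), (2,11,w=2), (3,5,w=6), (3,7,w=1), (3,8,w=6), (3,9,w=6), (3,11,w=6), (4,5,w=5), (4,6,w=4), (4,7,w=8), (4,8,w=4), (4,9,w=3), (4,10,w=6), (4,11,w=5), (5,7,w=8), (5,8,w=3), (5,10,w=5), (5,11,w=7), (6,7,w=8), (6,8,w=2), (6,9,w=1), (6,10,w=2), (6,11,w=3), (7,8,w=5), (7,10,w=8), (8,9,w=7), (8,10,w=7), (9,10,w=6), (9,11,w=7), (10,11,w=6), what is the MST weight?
18 (MST edges: (1,3,w=1), (1,8,w=1), (1,10,w=2), (2,7,w=2), (2,11,w=2), (3,7,w=1), (4,9,w=3), (5,8,w=3), (6,8,w=2), (6,9,w=1); sum of weights 1 + 1 + 2 + 2 + 2 + 1 + 3 + 3 + 2 + 1 = 18)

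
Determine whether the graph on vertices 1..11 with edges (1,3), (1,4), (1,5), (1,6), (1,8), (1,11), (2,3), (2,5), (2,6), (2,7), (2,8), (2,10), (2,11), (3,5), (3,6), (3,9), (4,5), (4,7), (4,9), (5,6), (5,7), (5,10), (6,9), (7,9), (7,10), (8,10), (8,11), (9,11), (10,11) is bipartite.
No (odd cycle of length 3: 6 -> 1 -> 3 -> 6)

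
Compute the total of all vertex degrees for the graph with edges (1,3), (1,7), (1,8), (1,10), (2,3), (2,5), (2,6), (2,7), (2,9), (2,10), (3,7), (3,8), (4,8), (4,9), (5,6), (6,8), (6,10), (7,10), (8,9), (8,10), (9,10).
42 (handshake: sum of degrees = 2|E| = 2 x 21 = 42)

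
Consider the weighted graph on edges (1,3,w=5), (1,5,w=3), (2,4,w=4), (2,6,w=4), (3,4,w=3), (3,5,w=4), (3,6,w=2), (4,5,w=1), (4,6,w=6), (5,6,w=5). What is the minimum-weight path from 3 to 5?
4 (path: 3 -> 5; weights 4 = 4)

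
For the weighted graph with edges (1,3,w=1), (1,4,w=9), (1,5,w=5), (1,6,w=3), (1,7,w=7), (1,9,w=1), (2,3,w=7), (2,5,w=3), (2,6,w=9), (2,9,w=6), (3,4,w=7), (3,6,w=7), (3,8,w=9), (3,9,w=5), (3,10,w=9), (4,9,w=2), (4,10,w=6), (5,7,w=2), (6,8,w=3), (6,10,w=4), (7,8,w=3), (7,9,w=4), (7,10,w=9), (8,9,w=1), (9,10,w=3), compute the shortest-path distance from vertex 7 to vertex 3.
6 (path: 7 -> 9 -> 1 -> 3; weights 4 + 1 + 1 = 6)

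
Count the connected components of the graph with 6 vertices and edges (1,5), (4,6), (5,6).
3 (components: {1, 4, 5, 6}, {2}, {3})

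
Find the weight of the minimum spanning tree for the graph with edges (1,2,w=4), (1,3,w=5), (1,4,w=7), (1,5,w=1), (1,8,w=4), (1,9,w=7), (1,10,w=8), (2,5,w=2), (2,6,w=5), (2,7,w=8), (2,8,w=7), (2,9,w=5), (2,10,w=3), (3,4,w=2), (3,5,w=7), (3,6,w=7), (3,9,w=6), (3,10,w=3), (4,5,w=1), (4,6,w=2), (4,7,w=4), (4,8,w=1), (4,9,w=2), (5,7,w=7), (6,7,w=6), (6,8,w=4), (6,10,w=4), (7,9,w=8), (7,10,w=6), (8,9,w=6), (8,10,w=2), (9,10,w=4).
17 (MST edges: (1,5,w=1), (2,5,w=2), (3,4,w=2), (4,5,w=1), (4,6,w=2), (4,7,w=4), (4,8,w=1), (4,9,w=2), (8,10,w=2); sum of weights 1 + 2 + 2 + 1 + 2 + 4 + 1 + 2 + 2 = 17)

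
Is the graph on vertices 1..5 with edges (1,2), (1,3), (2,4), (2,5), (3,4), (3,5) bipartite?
Yes. Partition: {1, 4, 5}, {2, 3}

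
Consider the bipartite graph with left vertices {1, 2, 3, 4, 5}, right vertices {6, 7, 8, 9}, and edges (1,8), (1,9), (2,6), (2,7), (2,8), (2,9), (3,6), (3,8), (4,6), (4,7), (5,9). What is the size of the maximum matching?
4 (matching: (1,9), (2,8), (3,6), (4,7); upper bound min(|L|,|R|) = min(5,4) = 4)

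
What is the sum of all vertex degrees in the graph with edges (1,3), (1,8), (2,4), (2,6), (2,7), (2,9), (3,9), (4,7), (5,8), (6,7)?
20 (handshake: sum of degrees = 2|E| = 2 x 10 = 20)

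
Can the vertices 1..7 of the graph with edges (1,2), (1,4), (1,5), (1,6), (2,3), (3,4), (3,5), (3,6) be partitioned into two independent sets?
Yes. Partition: {1, 3, 7}, {2, 4, 5, 6}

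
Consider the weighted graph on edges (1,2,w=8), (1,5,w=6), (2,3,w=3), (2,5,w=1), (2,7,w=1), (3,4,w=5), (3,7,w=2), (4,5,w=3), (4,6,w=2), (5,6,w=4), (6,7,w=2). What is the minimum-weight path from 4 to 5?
3 (path: 4 -> 5; weights 3 = 3)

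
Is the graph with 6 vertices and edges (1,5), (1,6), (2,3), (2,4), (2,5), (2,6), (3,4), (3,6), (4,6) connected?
Yes (BFS from 1 visits [1, 5, 6, 2, 3, 4] — all 6 vertices reached)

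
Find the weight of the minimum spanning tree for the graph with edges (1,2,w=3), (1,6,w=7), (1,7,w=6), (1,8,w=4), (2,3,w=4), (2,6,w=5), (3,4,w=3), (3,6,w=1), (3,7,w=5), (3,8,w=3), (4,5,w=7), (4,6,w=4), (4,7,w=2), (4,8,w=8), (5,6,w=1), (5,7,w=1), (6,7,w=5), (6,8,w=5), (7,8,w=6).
15 (MST edges: (1,2,w=3), (1,8,w=4), (3,6,w=1), (3,8,w=3), (4,7,w=2), (5,6,w=1), (5,7,w=1); sum of weights 3 + 4 + 1 + 3 + 2 + 1 + 1 = 15)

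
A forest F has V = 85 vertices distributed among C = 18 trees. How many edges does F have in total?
67 (Each of the 18 component trees on V_i vertices has V_i - 1 edges; summing gives V - C = 85 - 18 = 67)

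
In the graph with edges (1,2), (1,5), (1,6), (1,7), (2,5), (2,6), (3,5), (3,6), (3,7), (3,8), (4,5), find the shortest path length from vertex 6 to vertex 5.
2 (path: 6 -> 1 -> 5, 2 edges)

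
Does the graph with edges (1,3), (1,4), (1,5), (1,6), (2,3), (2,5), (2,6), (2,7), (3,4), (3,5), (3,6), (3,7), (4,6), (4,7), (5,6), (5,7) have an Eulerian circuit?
No (2 vertices have odd degree: {5, 6}; Eulerian circuit requires 0)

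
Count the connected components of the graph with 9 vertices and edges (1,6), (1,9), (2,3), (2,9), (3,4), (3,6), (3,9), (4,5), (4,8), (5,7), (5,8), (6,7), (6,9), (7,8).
1 (components: {1, 2, 3, 4, 5, 6, 7, 8, 9})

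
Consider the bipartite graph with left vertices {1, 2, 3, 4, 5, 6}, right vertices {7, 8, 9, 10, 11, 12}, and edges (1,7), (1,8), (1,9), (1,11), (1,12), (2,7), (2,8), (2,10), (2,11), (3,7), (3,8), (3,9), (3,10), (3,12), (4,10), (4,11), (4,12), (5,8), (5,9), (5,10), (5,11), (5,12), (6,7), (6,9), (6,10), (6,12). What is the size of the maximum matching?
6 (matching: (1,12), (2,11), (3,7), (4,10), (5,8), (6,9); upper bound min(|L|,|R|) = min(6,6) = 6)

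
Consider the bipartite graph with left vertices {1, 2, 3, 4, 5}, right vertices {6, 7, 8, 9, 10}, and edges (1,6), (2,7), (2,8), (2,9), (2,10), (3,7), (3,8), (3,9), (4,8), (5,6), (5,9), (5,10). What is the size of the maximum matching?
5 (matching: (1,6), (2,10), (3,7), (4,8), (5,9); upper bound min(|L|,|R|) = min(5,5) = 5)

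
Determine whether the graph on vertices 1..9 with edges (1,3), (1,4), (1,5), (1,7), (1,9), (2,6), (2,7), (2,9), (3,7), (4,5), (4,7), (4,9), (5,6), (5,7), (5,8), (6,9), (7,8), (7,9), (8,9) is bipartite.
No (odd cycle of length 3: 5 -> 1 -> 7 -> 5)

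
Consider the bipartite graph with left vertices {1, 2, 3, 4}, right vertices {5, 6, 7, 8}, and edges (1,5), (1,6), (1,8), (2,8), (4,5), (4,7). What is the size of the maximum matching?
3 (matching: (1,6), (2,8), (4,7); upper bound min(|L|,|R|) = min(4,4) = 4)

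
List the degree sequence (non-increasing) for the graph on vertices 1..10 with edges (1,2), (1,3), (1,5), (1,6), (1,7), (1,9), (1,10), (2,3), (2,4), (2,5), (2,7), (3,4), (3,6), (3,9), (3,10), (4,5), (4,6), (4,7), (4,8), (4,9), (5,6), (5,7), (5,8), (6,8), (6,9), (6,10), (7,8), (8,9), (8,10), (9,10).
[7, 7, 7, 6, 6, 6, 6, 5, 5, 5] (degrees: deg(1)=7, deg(2)=5, deg(3)=6, deg(4)=7, deg(5)=6, deg(6)=7, deg(7)=5, deg(8)=6, deg(9)=6, deg(10)=5)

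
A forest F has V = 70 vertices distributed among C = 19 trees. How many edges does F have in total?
51 (Each of the 19 component trees on V_i vertices has V_i - 1 edges; summing gives V - C = 70 - 19 = 51)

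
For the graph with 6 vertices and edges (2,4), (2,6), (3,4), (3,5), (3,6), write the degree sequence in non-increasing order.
[3, 2, 2, 2, 1, 0] (degrees: deg(1)=0, deg(2)=2, deg(3)=3, deg(4)=2, deg(5)=1, deg(6)=2)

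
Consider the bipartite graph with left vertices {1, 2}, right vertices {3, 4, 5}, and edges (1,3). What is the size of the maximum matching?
1 (matching: (1,3); upper bound min(|L|,|R|) = min(2,3) = 2)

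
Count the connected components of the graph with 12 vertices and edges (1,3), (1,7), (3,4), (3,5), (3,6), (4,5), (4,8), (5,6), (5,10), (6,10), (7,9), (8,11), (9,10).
3 (components: {1, 3, 4, 5, 6, 7, 8, 9, 10, 11}, {2}, {12})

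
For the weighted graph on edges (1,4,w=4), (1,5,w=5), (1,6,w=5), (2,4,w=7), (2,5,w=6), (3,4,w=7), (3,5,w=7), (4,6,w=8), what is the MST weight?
27 (MST edges: (1,4,w=4), (1,5,w=5), (1,6,w=5), (2,5,w=6), (3,4,w=7); sum of weights 4 + 5 + 5 + 6 + 7 = 27)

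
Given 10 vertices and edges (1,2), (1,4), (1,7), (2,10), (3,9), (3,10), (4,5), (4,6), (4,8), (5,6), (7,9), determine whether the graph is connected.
Yes (BFS from 1 visits [1, 2, 4, 7, 10, 5, 6, 8, 9, 3] — all 10 vertices reached)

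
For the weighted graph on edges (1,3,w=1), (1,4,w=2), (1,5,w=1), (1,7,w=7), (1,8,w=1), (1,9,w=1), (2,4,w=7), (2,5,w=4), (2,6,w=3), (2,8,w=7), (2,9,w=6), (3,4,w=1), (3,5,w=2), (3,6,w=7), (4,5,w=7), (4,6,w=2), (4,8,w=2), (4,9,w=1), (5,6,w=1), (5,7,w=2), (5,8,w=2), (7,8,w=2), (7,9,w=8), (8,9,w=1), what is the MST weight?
11 (MST edges: (1,3,w=1), (1,5,w=1), (1,8,w=1), (1,9,w=1), (2,6,w=3), (3,4,w=1), (5,6,w=1), (5,7,w=2); sum of weights 1 + 1 + 1 + 1 + 3 + 1 + 1 + 2 = 11)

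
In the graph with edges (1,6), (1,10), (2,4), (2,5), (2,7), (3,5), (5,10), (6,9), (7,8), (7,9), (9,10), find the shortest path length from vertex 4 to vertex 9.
3 (path: 4 -> 2 -> 7 -> 9, 3 edges)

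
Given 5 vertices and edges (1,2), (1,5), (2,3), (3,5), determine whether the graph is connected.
No, it has 2 components: {1, 2, 3, 5}, {4}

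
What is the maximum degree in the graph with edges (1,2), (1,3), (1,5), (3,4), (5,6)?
3 (attained at vertex 1)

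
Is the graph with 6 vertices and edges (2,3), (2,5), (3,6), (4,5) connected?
No, it has 2 components: {1}, {2, 3, 4, 5, 6}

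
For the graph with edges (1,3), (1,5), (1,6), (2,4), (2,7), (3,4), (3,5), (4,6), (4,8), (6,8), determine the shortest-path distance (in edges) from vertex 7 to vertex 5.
4 (path: 7 -> 2 -> 4 -> 3 -> 5, 4 edges)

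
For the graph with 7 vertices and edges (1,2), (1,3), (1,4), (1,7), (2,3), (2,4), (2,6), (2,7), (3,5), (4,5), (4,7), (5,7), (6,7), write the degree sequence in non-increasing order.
[5, 5, 4, 4, 3, 3, 2] (degrees: deg(1)=4, deg(2)=5, deg(3)=3, deg(4)=4, deg(5)=3, deg(6)=2, deg(7)=5)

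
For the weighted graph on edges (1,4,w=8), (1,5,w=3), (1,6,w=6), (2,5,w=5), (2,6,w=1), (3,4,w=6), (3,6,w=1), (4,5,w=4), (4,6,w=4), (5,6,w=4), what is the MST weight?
13 (MST edges: (1,5,w=3), (2,6,w=1), (3,6,w=1), (4,5,w=4), (4,6,w=4); sum of weights 3 + 1 + 1 + 4 + 4 = 13)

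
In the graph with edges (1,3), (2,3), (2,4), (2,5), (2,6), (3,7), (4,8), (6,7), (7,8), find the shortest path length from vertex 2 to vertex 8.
2 (path: 2 -> 4 -> 8, 2 edges)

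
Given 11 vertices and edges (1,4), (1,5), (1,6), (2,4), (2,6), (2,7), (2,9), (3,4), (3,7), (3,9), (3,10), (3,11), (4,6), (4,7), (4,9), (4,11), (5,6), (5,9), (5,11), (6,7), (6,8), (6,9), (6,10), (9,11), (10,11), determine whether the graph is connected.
Yes (BFS from 1 visits [1, 4, 5, 6, 2, 3, 7, 9, 11, 8, 10] — all 11 vertices reached)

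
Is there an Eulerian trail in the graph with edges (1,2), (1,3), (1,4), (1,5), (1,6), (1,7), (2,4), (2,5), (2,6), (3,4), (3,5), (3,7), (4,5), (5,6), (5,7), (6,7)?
Yes — and in fact it has an Eulerian circuit (the graph is connected and all 7 vertices have even degree)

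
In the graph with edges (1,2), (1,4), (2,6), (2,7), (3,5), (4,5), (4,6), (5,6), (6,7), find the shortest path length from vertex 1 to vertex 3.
3 (path: 1 -> 4 -> 5 -> 3, 3 edges)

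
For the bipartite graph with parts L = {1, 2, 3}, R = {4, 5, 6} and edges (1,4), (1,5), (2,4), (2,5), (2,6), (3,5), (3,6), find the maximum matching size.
3 (matching: (1,5), (2,4), (3,6); upper bound min(|L|,|R|) = min(3,3) = 3)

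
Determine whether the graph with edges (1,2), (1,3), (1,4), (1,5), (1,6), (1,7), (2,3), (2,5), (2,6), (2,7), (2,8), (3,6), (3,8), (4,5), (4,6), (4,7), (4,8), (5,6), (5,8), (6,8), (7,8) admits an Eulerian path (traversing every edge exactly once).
Yes (the graph is connected and exactly 2 vertices have odd degree: {4, 5}; any Eulerian path must start and end at those)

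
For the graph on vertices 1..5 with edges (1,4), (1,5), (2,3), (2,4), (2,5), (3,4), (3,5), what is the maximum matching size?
2 (matching: (1,4), (3,5); upper bound floor(n/2) = floor(5/2) = 2)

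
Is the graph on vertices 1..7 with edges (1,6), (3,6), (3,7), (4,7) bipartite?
Yes. Partition: {1, 2, 3, 4, 5}, {6, 7}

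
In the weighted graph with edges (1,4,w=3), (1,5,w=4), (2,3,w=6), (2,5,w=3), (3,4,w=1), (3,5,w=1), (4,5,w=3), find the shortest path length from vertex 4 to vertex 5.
2 (path: 4 -> 3 -> 5; weights 1 + 1 = 2)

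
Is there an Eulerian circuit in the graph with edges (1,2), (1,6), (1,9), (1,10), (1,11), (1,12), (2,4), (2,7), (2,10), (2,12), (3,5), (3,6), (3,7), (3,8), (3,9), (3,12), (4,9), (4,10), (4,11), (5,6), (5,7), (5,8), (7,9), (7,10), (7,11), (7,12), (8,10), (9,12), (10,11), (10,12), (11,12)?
No (8 vertices have odd degree: {2, 6, 7, 8, 9, 10, 11, 12}; Eulerian circuit requires 0)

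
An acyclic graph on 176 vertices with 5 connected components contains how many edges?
171 (Each of the 5 component trees on V_i vertices has V_i - 1 edges; summing gives V - C = 176 - 5 = 171)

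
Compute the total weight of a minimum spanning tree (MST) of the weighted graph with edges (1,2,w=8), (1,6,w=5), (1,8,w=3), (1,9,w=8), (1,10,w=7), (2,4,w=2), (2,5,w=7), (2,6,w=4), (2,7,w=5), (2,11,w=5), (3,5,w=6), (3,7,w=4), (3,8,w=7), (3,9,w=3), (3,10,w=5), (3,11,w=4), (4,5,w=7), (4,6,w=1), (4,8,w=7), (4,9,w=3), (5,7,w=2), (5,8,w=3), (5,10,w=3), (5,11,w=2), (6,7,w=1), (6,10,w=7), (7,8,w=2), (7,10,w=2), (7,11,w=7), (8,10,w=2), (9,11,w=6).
21 (MST edges: (1,8,w=3), (2,4,w=2), (3,9,w=3), (4,6,w=1), (4,9,w=3), (5,7,w=2), (5,11,w=2), (6,7,w=1), (7,8,w=2), (7,10,w=2); sum of weights 3 + 2 + 3 + 1 + 3 + 2 + 2 + 1 + 2 + 2 = 21)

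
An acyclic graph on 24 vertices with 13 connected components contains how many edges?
11 (Each of the 13 component trees on V_i vertices has V_i - 1 edges; summing gives V - C = 24 - 13 = 11)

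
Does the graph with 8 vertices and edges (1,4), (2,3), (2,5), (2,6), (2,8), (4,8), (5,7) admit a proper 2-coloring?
Yes. Partition: {1, 3, 5, 6, 8}, {2, 4, 7}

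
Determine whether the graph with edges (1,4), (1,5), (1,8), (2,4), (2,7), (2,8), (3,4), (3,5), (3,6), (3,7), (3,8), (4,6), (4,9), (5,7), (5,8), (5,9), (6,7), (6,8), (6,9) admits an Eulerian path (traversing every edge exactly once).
No (8 vertices have odd degree: {1, 2, 3, 4, 5, 6, 8, 9}; Eulerian path requires 0 or 2)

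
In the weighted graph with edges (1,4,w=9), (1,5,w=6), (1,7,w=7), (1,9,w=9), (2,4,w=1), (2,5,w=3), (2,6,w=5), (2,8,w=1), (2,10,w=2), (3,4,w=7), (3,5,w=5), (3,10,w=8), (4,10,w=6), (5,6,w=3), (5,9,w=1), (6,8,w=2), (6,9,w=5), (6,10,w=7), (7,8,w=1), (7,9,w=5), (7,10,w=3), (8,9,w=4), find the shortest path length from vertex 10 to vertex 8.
3 (path: 10 -> 2 -> 8; weights 2 + 1 = 3)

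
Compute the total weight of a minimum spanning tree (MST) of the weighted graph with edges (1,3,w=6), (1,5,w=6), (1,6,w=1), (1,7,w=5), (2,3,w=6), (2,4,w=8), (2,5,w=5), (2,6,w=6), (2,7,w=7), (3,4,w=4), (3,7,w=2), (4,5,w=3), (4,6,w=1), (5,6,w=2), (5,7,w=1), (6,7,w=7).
12 (MST edges: (1,6,w=1), (2,5,w=5), (3,7,w=2), (4,6,w=1), (5,6,w=2), (5,7,w=1); sum of weights 1 + 5 + 2 + 1 + 2 + 1 = 12)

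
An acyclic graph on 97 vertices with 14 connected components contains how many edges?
83 (Each of the 14 component trees on V_i vertices has V_i - 1 edges; summing gives V - C = 97 - 14 = 83)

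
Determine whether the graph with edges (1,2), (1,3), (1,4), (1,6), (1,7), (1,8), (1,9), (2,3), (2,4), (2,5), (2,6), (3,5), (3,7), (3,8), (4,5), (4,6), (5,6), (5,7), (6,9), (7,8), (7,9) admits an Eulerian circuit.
No (8 vertices have odd degree: {1, 2, 3, 5, 6, 7, 8, 9}; Eulerian circuit requires 0)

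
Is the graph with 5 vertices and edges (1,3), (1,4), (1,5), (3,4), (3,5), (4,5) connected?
No, it has 2 components: {1, 3, 4, 5}, {2}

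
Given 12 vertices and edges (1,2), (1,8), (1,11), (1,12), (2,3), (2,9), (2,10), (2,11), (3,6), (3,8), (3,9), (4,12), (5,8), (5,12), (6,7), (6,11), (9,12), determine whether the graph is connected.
Yes (BFS from 1 visits [1, 2, 8, 11, 12, 3, 9, 10, 5, 6, 4, 7] — all 12 vertices reached)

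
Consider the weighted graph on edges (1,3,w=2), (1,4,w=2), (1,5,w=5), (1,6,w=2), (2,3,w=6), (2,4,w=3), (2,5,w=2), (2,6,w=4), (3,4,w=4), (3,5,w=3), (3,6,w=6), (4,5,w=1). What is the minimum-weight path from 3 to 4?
4 (path: 3 -> 4; weights 4 = 4)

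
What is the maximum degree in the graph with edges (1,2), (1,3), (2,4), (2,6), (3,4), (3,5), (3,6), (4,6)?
4 (attained at vertex 3)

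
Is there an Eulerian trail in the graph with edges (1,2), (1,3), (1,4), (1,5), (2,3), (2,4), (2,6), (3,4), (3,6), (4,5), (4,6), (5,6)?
Yes (the graph is connected and exactly 2 vertices have odd degree: {4, 5}; any Eulerian path must start and end at those)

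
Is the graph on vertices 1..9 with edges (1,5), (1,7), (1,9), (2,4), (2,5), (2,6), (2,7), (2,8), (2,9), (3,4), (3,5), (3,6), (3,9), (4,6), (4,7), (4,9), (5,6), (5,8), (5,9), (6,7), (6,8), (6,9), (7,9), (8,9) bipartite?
No (odd cycle of length 3: 9 -> 1 -> 5 -> 9)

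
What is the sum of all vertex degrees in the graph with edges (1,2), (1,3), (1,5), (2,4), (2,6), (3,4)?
12 (handshake: sum of degrees = 2|E| = 2 x 6 = 12)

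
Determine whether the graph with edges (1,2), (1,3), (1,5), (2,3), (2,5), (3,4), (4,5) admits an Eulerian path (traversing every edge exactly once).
No (4 vertices have odd degree: {1, 2, 3, 5}; Eulerian path requires 0 or 2)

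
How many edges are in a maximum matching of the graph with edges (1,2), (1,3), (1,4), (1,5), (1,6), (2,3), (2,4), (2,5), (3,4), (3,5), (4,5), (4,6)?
3 (matching: (1,6), (2,5), (3,4); upper bound floor(n/2) = floor(6/2) = 3)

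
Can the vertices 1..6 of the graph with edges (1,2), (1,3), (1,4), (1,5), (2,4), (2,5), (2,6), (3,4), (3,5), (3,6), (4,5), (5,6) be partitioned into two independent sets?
No (odd cycle of length 3: 2 -> 1 -> 4 -> 2)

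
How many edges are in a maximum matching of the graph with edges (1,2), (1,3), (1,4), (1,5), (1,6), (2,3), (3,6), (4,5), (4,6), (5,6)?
3 (matching: (1,4), (2,3), (5,6); upper bound floor(n/2) = floor(6/2) = 3)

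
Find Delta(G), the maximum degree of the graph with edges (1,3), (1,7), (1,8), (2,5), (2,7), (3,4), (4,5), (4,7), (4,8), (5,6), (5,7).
4 (attained at vertices 4, 5, 7)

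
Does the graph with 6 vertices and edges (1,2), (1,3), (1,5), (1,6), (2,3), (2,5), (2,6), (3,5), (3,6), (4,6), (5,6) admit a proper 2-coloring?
No (odd cycle of length 3: 6 -> 1 -> 2 -> 6)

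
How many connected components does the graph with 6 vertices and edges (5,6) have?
5 (components: {1}, {2}, {3}, {4}, {5, 6})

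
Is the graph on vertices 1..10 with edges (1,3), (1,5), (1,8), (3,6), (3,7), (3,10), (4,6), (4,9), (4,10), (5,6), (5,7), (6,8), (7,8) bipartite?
Yes. Partition: {1, 2, 6, 7, 9, 10}, {3, 4, 5, 8}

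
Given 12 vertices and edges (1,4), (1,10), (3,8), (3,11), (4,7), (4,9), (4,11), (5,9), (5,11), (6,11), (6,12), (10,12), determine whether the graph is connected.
No, it has 2 components: {1, 3, 4, 5, 6, 7, 8, 9, 10, 11, 12}, {2}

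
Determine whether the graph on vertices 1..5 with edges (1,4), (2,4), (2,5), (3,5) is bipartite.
Yes. Partition: {1, 2, 3}, {4, 5}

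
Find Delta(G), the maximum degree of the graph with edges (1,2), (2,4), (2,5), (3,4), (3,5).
3 (attained at vertex 2)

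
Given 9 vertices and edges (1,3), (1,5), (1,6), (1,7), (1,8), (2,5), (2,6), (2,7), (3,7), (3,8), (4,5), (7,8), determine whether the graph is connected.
No, it has 2 components: {1, 2, 3, 4, 5, 6, 7, 8}, {9}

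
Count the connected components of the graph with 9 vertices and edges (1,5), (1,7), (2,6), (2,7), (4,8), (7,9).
3 (components: {1, 2, 5, 6, 7, 9}, {3}, {4, 8})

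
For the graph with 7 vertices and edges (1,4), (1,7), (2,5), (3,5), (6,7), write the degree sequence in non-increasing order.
[2, 2, 2, 1, 1, 1, 1] (degrees: deg(1)=2, deg(2)=1, deg(3)=1, deg(4)=1, deg(5)=2, deg(6)=1, deg(7)=2)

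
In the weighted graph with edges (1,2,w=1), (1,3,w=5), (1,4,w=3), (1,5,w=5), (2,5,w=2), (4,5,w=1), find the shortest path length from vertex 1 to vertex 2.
1 (path: 1 -> 2; weights 1 = 1)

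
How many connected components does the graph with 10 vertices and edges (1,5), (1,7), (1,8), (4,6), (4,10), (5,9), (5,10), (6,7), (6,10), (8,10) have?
3 (components: {1, 4, 5, 6, 7, 8, 9, 10}, {2}, {3})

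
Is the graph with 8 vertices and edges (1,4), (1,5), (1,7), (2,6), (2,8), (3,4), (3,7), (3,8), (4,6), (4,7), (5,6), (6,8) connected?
Yes (BFS from 1 visits [1, 4, 5, 7, 3, 6, 8, 2] — all 8 vertices reached)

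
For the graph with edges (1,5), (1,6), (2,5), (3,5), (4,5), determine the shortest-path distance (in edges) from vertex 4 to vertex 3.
2 (path: 4 -> 5 -> 3, 2 edges)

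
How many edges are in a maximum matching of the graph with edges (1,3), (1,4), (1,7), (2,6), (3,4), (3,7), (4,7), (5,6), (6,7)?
3 (matching: (1,3), (4,7), (5,6); upper bound floor(n/2) = floor(7/2) = 3)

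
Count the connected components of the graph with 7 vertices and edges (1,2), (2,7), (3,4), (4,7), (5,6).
2 (components: {1, 2, 3, 4, 7}, {5, 6})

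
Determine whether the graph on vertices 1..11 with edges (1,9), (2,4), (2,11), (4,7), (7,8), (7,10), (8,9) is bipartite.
Yes. Partition: {1, 3, 4, 5, 6, 8, 10, 11}, {2, 7, 9}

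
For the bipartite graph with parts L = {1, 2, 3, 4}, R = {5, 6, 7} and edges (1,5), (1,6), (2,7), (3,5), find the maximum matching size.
3 (matching: (1,6), (2,7), (3,5); upper bound min(|L|,|R|) = min(4,3) = 3)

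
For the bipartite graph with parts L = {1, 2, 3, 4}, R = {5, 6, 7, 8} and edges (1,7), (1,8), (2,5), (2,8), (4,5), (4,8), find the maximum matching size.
3 (matching: (1,7), (2,8), (4,5); upper bound min(|L|,|R|) = min(4,4) = 4)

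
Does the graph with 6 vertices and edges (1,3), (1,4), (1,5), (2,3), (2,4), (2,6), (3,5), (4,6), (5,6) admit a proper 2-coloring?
No (odd cycle of length 3: 3 -> 1 -> 5 -> 3)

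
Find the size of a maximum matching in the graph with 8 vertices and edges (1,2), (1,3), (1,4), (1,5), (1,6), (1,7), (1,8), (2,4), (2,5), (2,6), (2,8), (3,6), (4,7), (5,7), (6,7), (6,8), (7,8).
4 (matching: (1,4), (2,8), (3,6), (5,7); upper bound floor(n/2) = floor(8/2) = 4)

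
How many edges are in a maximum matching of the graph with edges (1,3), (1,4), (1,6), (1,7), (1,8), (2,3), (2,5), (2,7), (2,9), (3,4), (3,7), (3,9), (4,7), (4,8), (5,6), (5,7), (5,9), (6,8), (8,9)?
4 (matching: (1,4), (2,9), (5,7), (6,8); upper bound floor(n/2) = floor(9/2) = 4)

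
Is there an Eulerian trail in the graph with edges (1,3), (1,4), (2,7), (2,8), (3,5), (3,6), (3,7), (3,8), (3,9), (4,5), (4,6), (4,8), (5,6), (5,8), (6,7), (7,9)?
Yes — and in fact it has an Eulerian circuit (the graph is connected and all 9 vertices have even degree)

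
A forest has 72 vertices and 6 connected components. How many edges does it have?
66 (Each of the 6 component trees on V_i vertices has V_i - 1 edges; summing gives V - C = 72 - 6 = 66)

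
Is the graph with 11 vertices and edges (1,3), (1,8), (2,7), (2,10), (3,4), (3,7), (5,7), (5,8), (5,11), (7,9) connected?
No, it has 2 components: {1, 2, 3, 4, 5, 7, 8, 9, 10, 11}, {6}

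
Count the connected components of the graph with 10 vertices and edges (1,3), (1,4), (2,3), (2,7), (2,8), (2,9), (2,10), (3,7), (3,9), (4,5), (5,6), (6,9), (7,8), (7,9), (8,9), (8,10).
1 (components: {1, 2, 3, 4, 5, 6, 7, 8, 9, 10})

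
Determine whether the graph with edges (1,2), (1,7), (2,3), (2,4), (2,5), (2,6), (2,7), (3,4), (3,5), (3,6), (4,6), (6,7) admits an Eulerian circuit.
No (2 vertices have odd degree: {4, 7}; Eulerian circuit requires 0)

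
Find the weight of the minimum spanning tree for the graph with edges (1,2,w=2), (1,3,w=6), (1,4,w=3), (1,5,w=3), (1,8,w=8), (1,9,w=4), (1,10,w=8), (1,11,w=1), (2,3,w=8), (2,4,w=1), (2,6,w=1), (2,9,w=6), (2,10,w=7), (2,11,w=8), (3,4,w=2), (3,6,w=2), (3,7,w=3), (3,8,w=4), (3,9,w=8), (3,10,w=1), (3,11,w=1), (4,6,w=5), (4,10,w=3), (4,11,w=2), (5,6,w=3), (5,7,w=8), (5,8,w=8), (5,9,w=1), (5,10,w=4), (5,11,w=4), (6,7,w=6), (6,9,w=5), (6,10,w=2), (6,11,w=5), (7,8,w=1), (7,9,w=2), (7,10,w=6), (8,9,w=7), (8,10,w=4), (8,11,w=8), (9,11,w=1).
12 (MST edges: (1,2,w=2), (1,11,w=1), (2,4,w=1), (2,6,w=1), (3,10,w=1), (3,11,w=1), (5,9,w=1), (7,8,w=1), (7,9,w=2), (9,11,w=1); sum of weights 2 + 1 + 1 + 1 + 1 + 1 + 1 + 1 + 2 + 1 = 12)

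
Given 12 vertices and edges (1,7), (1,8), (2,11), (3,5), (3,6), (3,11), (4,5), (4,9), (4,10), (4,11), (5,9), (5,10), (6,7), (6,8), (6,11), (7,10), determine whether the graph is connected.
No, it has 2 components: {1, 2, 3, 4, 5, 6, 7, 8, 9, 10, 11}, {12}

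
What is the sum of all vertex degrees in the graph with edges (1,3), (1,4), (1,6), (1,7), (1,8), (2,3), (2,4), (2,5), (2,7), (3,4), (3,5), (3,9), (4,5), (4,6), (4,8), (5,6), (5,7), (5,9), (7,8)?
38 (handshake: sum of degrees = 2|E| = 2 x 19 = 38)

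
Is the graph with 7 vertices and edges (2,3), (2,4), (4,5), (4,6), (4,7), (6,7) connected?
No, it has 2 components: {1}, {2, 3, 4, 5, 6, 7}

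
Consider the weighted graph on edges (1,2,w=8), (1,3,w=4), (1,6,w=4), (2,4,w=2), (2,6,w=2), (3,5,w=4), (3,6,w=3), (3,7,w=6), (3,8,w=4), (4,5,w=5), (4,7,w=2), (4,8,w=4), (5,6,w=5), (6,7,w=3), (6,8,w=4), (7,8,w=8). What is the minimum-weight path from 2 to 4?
2 (path: 2 -> 4; weights 2 = 2)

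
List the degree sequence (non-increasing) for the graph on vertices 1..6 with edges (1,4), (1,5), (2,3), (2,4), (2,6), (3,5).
[3, 2, 2, 2, 2, 1] (degrees: deg(1)=2, deg(2)=3, deg(3)=2, deg(4)=2, deg(5)=2, deg(6)=1)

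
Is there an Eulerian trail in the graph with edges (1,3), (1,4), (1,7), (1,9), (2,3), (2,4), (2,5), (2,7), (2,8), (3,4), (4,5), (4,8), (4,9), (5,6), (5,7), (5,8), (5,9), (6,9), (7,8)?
Yes (the graph is connected and exactly 2 vertices have odd degree: {2, 3}; any Eulerian path must start and end at those)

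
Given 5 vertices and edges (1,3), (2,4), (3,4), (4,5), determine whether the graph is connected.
Yes (BFS from 1 visits [1, 3, 4, 2, 5] — all 5 vertices reached)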